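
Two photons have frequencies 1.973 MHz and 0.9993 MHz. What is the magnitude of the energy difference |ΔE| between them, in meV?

4.03·10^-6 meV

Using E = hf: E₁ = 1.3073·10^-27 J, E₂ = 6.6214·10^-28 J.
|ΔE| = |1.3073·10^-27 − 6.6214·10^-28| = 6.45·10^-28 J = 4.03·10^-6 meV.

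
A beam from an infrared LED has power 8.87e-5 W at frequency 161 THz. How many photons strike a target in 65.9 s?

Total energy: E_total = P·t = 8.87e-5 × 65.9 = 0.005845 J.
Per-photon energy: E = 1.067e-19 J.
N = E_total / E_photon = 5.48e16.

5.48e16 photons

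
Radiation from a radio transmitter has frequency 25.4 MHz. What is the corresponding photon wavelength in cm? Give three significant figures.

(c = 2.99792458 × 10^8 m/s.)
In SI units: f = 25.4 MHz = 2.54 × 10^7 Hz.
For a photon λ = c/f, so λ = 11.80 m.
Converting to cm: λ = 1180 cm ≈ 1180 cm.

1180 cm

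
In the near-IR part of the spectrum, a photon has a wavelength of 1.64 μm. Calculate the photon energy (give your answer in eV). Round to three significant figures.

0.756 eV

Convert to SI: λ = 1.64 μm = 1.64 × 10^-6 m.
Apply E = hc/λ: E = 1.211 × 10^-19 J.
Converting to eV: E = 0.7560 eV ≈ 0.756 eV.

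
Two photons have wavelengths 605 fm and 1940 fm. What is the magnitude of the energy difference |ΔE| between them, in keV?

1410 keV

Using E = hc/λ: E₁ = 3.283e-13 J, E₂ = 1.024e-13 J.
|ΔE| = |3.283e-13 − 1.024e-13| = 2.26e-13 J = 1410 keV.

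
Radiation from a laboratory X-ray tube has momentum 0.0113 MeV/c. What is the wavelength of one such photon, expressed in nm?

0.110 nm

First convert: p = 0.0113 MeV/c = 6.0390e-24 kg·m/s.
Since λ = h/p for a photon, λ = 1.097e-10 m.
Converting to nm: λ = 0.1097 nm ≈ 0.110 nm.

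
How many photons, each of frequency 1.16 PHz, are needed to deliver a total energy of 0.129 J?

Per-photon energy: E = 7.686e-19 J (from frequency = 1.16 PHz).
N = E_total / E_photon = 0.129 J / 7.686e-19 J = 1.68e17.

1.68e17 photons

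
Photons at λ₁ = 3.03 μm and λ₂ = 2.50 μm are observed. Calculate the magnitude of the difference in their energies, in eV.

0.0867 eV

Using E = hc/λ: E₁ = 6.556e-20 J, E₂ = 7.946e-20 J.
|ΔE| = |6.556e-20 − 7.946e-20| = 1.39e-20 J = 0.0867 eV.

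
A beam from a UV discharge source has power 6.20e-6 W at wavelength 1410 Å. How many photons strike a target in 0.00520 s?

Total energy: E_total = P·t = 6.20e-6 × 0.00520 = 3.224e-8 J.
Per-photon energy: E = 1.409e-18 J.
N = E_total / E_photon = 2.29e10.

2.29e10 photons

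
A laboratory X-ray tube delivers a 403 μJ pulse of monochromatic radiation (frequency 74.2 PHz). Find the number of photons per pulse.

8.20·10^12 photons

Per-photon energy: E = 4.917·10^-17 J (from frequency = 74.2 PHz).
N = E_total / E_photon = 4.03·10^-4 J / 4.917·10^-17 J = 8.20·10^12.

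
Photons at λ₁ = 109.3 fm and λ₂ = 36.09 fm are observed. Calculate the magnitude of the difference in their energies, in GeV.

Using E = hc/λ: E₁ = 1.8174e-12 J, E₂ = 5.5041e-12 J.
|ΔE| = |1.8174e-12 − 5.5041e-12| = 3.69e-12 J = 0.0230 GeV.

0.0230 GeV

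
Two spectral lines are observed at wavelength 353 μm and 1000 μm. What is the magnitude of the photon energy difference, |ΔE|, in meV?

2.27 meV

Using E = hc/λ: E₁ = 5.627e-22 J, E₂ = 1.986e-22 J.
|ΔE| = |5.627e-22 − 1.986e-22| = 3.64e-22 J = 2.27 meV.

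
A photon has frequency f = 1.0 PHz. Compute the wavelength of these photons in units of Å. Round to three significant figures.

In SI units: f = 1.0 PHz = 1.0e15 Hz.
The photon relation is λ = c/f, giving λ = 2.998e-7 m.
Converting to Å: λ = 2998 Å ≈ 3000 Å.

3000 Å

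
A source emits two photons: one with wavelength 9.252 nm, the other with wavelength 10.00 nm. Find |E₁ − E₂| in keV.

0.0100 keV

Using E = hc/λ: E₁ = 2.1470e-17 J, E₂ = 1.9864e-17 J.
|ΔE| = |2.1470e-17 − 1.9864e-17| = 1.61e-18 J = 0.0100 keV.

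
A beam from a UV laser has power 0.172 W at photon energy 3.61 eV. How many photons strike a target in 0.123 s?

Total energy: E_total = P·t = 0.172 × 0.123 = 0.02116 J.
Per-photon energy: E = 5.784 × 10^-19 J.
N = E_total / E_photon = 3.66 × 10^16.

3.66 × 10^16 photons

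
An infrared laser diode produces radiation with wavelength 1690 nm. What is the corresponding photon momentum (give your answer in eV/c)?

0.734 eV/c

Convert to SI: λ = 1690 nm = 1.69e-6 m.
The photon relation is p = h/λ, giving p = 3.921e-28 kg·m/s.
Converting to eV/c: p = 0.7336 eV/c ≈ 0.734 eV/c.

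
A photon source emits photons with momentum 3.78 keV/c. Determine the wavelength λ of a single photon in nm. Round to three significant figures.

Take h = 6.62607015·10^-34 J·s, c = 2.99792458·10^8 m/s, 1 eV = 1.602176634·10^-19 J.
In SI units: p = 3.78 keV/c = 2.0201·10^-24 kg·m/s.
Apply λ = h/p: λ = 3.280·10^-10 m.
Converting to nm: λ = 0.3280 nm ≈ 0.328 nm.

0.328 nm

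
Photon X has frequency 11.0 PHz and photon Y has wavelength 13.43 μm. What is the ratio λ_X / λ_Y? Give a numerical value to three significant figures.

λ_X = 2.725·10^-8 m (from frequency = 11.0 PHz, via λ = c/f).
λ_Y = 1.343·10^-5 m (from wavelength = 13.43 μm, via λ given directly).
Ratio = 2.725·10^-8 / 1.343·10^-5 = 2.03·10^-3.

2.03·10^-3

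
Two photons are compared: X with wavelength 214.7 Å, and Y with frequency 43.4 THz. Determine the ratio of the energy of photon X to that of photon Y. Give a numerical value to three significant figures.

E_X = 9.252 × 10^-18 J (from wavelength = 214.7 Å, via E = hc/λ).
E_Y = 2.876 × 10^-20 J (from frequency = 43.4 THz, via E = hf).
Ratio = 9.252 × 10^-18 / 2.876 × 10^-20 = 322.

322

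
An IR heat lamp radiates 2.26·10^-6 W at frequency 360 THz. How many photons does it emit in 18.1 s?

1.71·10^14 photons

Total energy: E_total = P·t = 2.26·10^-6 × 18.1 = 4.091·10^-5 J.
Per-photon energy: E = 2.385·10^-19 J.
N = E_total / E_photon = 1.71·10^14.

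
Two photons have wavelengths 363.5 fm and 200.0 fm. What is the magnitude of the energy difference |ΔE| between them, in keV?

Using E = hc/λ: E₁ = 5.4648e-13 J, E₂ = 9.9322e-13 J.
|ΔE| = |5.4648e-13 − 9.9322e-13| = 4.47e-13 J = 2790 keV.

2790 keV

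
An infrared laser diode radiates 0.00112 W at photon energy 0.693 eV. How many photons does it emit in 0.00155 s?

Total energy: E_total = P·t = 0.00112 × 0.00155 = 1.736e-6 J.
Per-photon energy: E = 1.110e-19 J.
N = E_total / E_photon = 1.56e13.

1.56e13 photons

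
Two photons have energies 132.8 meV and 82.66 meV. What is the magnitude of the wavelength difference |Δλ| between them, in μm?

5.66 μm

Using λ = hc/E: λ₁ = 9.3362e-6 m, λ₂ = 1.4999e-5 m.
|Δλ| = |9.3362e-6 − 1.4999e-5| = 5.66e-6 m = 5.66 μm.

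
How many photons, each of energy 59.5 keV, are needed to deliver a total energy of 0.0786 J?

Per-photon energy: E = 9.533 × 10^-15 J (from energy = 59.5 keV).
N = E_total / E_photon = 0.0786 J / 9.533 × 10^-15 J = 8.25 × 10^12.

8.25 × 10^12 photons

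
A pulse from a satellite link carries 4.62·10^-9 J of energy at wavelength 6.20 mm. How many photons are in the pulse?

Per-photon energy: E = 3.204·10^-23 J (from wavelength = 6.20 mm).
N = E_total / E_photon = 4.62·10^-9 J / 3.204·10^-23 J = 1.44·10^14.

1.44·10^14 photons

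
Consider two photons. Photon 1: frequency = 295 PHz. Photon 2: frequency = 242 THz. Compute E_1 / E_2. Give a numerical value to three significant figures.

E_1 = 1.955 × 10^-16 J (from frequency = 295 PHz, via E = hf).
E_2 = 1.604 × 10^-19 J (from frequency = 242 THz, via E = hf).
Ratio = 1.955 × 10^-16 / 1.604 × 10^-19 = 1220.

1220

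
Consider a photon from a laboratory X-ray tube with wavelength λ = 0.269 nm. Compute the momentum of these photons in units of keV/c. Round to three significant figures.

4.61 keV/c

First convert: λ = 0.269 nm = 2.69e-10 m.
Apply p = h/λ: p = 2.463e-24 kg·m/s.
Converting to keV/c: p = 4.609 keV/c ≈ 4.61 keV/c.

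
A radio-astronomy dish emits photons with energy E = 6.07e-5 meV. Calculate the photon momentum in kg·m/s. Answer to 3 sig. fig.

3.24e-35 kg·m/s

First convert: E = 6.07e-5 meV = 9.7252e-27 J.
For a photon p = E/c, so p = 3.244e-35 kg·m/s.
So p ≈ 3.24e-35 kg·m/s.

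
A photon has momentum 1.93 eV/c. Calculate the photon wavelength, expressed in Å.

(h = 6.62607015e-34 J·s, c = 2.99792458e8 m/s, 1 eV = 1.602176634e-19 J.)
First convert: p = 1.93 eV/c = 1.0314e-27 kg·m/s.
The photon relation is λ = h/p, giving λ = 6.424e-7 m.
Converting to Å: λ = 6424 Å ≈ 6420 Å.

6420 Å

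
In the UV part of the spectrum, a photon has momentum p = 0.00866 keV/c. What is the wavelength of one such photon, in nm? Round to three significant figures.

In SI units: p = 0.00866 keV/c = 4.6282 × 10^-27 kg·m/s.
For a photon λ = h/p, so λ = 1.432 × 10^-7 m.
Converting to nm: λ = 143.2 nm ≈ 143 nm.

143 nm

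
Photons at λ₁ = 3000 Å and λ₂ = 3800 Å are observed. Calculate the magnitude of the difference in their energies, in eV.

Using E = hc/λ: E₁ = 6.621e-19 J, E₂ = 5.227e-19 J.
|ΔE| = |6.621e-19 − 5.227e-19| = 1.39e-19 J = 0.870 eV.

0.870 eV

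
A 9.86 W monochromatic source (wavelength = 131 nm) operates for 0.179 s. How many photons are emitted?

1.16·10^18 photons

Total energy: E_total = P·t = 9.86 × 0.179 = 1.765 J.
Per-photon energy: E = 1.516·10^-18 J.
N = E_total / E_photon = 1.16·10^18.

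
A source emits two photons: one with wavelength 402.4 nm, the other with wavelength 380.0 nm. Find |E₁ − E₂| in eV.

0.182 eV

Using E = hc/λ: E₁ = 4.9365e-19 J, E₂ = 5.2275e-19 J.
|ΔE| = |4.9365e-19 − 5.2275e-19| = 2.91e-20 J = 0.182 eV.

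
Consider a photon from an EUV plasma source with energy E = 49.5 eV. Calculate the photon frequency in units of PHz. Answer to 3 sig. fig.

12.0 PHz

In SI units: E = 49.5 eV = 7.9308 × 10^-18 J.
Since f = E/h for a photon, f = 1.197 × 10^16 Hz.
Converting to PHz: f = 11.97 PHz ≈ 12.0 PHz.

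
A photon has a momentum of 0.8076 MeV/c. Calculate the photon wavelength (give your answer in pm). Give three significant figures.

1.54 pm

Convert to SI: p = 0.8076 MeV/c = 4.3160e-22 kg·m/s.
The photon relation is λ = h/p, giving λ = 1.535e-12 m.
Converting to pm: λ = 1.535 pm ≈ 1.54 pm.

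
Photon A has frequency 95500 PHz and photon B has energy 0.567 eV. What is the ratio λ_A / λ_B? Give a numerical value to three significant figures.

λ_A = 3.139·10^-12 m (from frequency = 95500 PHz, via λ = c/f).
λ_B = 2.187·10^-6 m (from energy = 0.567 eV, via λ = hc/E).
Ratio = 3.139·10^-12 / 2.187·10^-6 = 1.44·10^-6.

1.44·10^-6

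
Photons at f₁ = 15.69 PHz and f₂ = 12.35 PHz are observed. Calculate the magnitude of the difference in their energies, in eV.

13.8 eV

Using E = hf: E₁ = 1.0396e-17 J, E₂ = 8.1832e-18 J.
|ΔE| = |1.0396e-17 − 8.1832e-18| = 2.21e-18 J = 13.8 eV.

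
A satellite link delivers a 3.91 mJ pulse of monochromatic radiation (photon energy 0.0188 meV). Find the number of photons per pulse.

Per-photon energy: E = 3.012·10^-24 J (from energy = 0.0188 meV).
N = E_total / E_photon = 0.00391 J / 3.012·10^-24 J = 1.30·10^21.

1.30·10^21 photons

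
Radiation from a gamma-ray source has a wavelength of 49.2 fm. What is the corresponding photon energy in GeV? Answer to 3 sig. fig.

Take h = 6.62607015 × 10^-34 J·s, c = 2.99792458 × 10^8 m/s, 1 eV = 1.602176634 × 10^-19 J.
First convert: λ = 49.2 fm = 4.92 × 10^-14 m.
Since E = hc/λ for a photon, E = 4.037 × 10^-12 J.
Converting to GeV: E = 0.02520 GeV ≈ 0.0252 GeV.

0.0252 GeV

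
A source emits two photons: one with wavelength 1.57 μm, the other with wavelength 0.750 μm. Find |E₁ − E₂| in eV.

Using E = hc/λ: E₁ = 1.265 × 10^-19 J, E₂ = 2.649 × 10^-19 J.
|ΔE| = |1.265 × 10^-19 − 2.649 × 10^-19| = 1.38 × 10^-19 J = 0.863 eV.

0.863 eV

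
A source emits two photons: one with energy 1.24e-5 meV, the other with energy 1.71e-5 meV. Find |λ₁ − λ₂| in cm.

2750 cm

Using λ = hc/E: λ₁ = 99.99 m, λ₂ = 72.51 m.
|Δλ| = |99.99 − 72.51| = 27.5 m = 2750 cm.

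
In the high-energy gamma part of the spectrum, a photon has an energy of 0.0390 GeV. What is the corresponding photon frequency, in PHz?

Use h = 6.62607015e-34 J·s, 1 eV = 1.602176634e-19 J.
First convert: E = 0.0390 GeV = 6.2485e-12 J.
For a photon f = E/h, so f = 9.430e21 Hz.
Converting to PHz: f = 9.430e6 PHz ≈ 9.43e6 PHz.

9.43e6 PHz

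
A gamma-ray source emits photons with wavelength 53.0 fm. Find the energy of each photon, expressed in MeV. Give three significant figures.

23.4 MeV

Use h = 6.62607015 × 10^-34 J·s, c = 2.99792458 × 10^8 m/s, 1 eV = 1.602176634 × 10^-19 J.
First convert: λ = 53.0 fm = 5.30 × 10^-14 m.
Since E = hc/λ for a photon, E = 3.748 × 10^-12 J.
Converting to MeV: E = 23.39 MeV ≈ 23.4 MeV.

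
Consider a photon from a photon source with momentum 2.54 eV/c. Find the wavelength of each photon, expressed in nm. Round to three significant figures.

First convert: p = 2.54 eV/c = 1.3574 × 10^-27 kg·m/s.
Apply λ = h/p: λ = 4.881 × 10^-7 m.
Converting to nm: λ = 488.1 nm ≈ 488 nm.

488 nm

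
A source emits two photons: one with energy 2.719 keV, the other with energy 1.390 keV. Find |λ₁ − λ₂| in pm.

Using λ = hc/E: λ₁ = 4.5599e-10 m, λ₂ = 8.9197e-10 m.
|Δλ| = |4.5599e-10 − 8.9197e-10| = 4.36e-10 m = 436 pm.

436 pm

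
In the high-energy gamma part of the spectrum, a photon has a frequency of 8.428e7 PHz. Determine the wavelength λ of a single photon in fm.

Take c = 2.99792458e8 m/s.
First convert: f = 8.428e7 PHz = 8.428e22 Hz.
The photon relation is λ = c/f, giving λ = 3.557e-15 m.
Converting to fm: λ = 3.557 fm ≈ 3.56 fm.

3.56 fm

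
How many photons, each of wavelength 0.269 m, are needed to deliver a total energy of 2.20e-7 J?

2.98e17 photons

Per-photon energy: E = 7.385e-25 J (from wavelength = 0.269 m).
N = E_total / E_photon = 2.20e-7 J / 7.385e-25 J = 2.98e17.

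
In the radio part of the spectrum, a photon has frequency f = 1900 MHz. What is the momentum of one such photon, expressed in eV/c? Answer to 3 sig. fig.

Take h = 6.62607015e-34 J·s, c = 2.99792458e8 m/s, 1 eV = 1.602176634e-19 J.
First convert: f = 1900 MHz = 1.90e9 Hz.
Apply p = hf/c: p = 4.199e-33 kg·m/s.
Converting to eV/c: p = 7.858e-6 eV/c ≈ 7.86e-6 eV/c.

7.86e-6 eV/c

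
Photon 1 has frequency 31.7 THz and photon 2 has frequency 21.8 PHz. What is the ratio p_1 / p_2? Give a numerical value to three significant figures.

p_1 = 7.006 × 10^-29 kg·m/s (from frequency = 31.7 THz, via p = hf/c).
p_2 = 4.818 × 10^-26 kg·m/s (from frequency = 21.8 PHz, via p = hf/c).
Ratio = 7.006 × 10^-29 / 4.818 × 10^-26 = 1.45 × 10^-3.

1.45 × 10^-3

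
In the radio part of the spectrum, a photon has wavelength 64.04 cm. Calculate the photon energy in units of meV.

1.94e-3 meV

First convert: λ = 64.04 cm = 0.6404 m.
The photon relation is E = hc/λ, giving E = 3.102e-25 J.
Converting to meV: E = 0.001936 meV ≈ 1.94e-3 meV.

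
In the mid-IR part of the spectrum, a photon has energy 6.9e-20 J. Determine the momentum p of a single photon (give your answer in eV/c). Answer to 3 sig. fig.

0.431 eV/c

Since p = E/c for a photon, p = 2.302e-28 kg·m/s.
Converting to eV/c: p = 0.4307 eV/c ≈ 0.431 eV/c.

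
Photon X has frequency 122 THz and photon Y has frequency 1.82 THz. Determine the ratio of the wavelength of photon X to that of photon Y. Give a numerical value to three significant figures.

0.0149

λ_X = 2.457e-6 m (from frequency = 122 THz, via λ = c/f).
λ_Y = 1.647e-4 m (from frequency = 1.82 THz, via λ = c/f).
Ratio = 2.457e-6 / 1.647e-4 = 0.0149.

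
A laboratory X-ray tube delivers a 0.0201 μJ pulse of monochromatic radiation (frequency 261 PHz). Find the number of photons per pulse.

1.16·10^8 photons

Per-photon energy: E = 1.729·10^-16 J (from frequency = 261 PHz).
N = E_total / E_photon = 2.01·10^-8 J / 1.729·10^-16 J = 1.16·10^8.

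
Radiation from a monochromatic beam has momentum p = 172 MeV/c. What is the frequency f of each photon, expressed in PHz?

4.16 × 10^7 PHz

(h = 6.62607015 × 10^-34 J·s, c = 2.99792458 × 10^8 m/s, 1 eV = 1.602176634 × 10^-19 J.)
In SI units: p = 172 MeV/c = 9.1922 × 10^-20 kg·m/s.
Since f = pc/h for a photon, f = 4.159 × 10^22 Hz.
Converting to PHz: f = 4.159 × 10^7 PHz ≈ 4.16 × 10^7 PHz.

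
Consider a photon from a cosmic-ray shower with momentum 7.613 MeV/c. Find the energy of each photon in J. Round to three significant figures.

1.22·10^-12 J

First convert: p = 7.613 MeV/c = 4.0686·10^-21 kg·m/s.
Apply E = pc: E = 1.220·10^-12 J.
So E ≈ 1.22·10^-12 J.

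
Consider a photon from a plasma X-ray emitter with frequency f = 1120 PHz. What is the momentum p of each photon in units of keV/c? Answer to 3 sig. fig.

4.63 keV/c

Convert to SI: f = 1120 PHz = 1.12e18 Hz.
For a photon p = hf/c, so p = 2.475e-24 kg·m/s.
Converting to keV/c: p = 4.632 keV/c ≈ 4.63 keV/c.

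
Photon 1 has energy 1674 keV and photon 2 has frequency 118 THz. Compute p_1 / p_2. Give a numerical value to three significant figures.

p_1 = 8.946·10^-22 kg·m/s (from energy = 1674 keV, via p = E/c).
p_2 = 2.608·10^-28 kg·m/s (from frequency = 118 THz, via p = hf/c).
Ratio = 8.946·10^-22 / 2.608·10^-28 = 3.43·10^6.

3.43·10^6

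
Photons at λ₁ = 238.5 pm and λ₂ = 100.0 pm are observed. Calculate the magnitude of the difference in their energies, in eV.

Using E = hc/λ: E₁ = 8.3289e-16 J, E₂ = 1.9864e-15 J.
|ΔE| = |8.3289e-16 − 1.9864e-15| = 1.15e-15 J = 7200 eV.

7200 eV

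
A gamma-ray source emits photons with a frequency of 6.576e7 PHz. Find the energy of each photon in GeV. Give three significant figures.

(h = 6.62607015e-34 J·s, 1 eV = 1.602176634e-19 J.)
Convert to SI: f = 6.576e7 PHz = 6.576e22 Hz.
For a photon E = hf, so E = 4.357e-11 J.
Converting to GeV: E = 0.2720 GeV ≈ 0.272 GeV.

0.272 GeV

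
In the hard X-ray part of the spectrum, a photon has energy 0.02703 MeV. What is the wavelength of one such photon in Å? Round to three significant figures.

Use h = 6.62607015 × 10^-34 J·s, c = 2.99792458 × 10^8 m/s, 1 eV = 1.602176634 × 10^-19 J.
In SI units: E = 0.02703 MeV = 4.3307 × 10^-15 J.
For a photon λ = hc/E, so λ = 4.587 × 10^-11 m.
Converting to Å: λ = 0.4587 Å ≈ 0.459 Å.

0.459 Å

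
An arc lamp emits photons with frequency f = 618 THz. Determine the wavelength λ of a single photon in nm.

In SI units: f = 618 THz = 6.18e14 Hz.
Apply λ = c/f: λ = 4.851e-7 m.
Converting to nm: λ = 485.1 nm ≈ 485 nm.

485 nm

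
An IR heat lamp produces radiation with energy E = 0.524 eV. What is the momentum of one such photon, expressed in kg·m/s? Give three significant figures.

In SI units: E = 0.524 eV = 8.3954e-20 J.
Apply p = E/c: p = 2.800e-28 kg·m/s.
So p ≈ 2.80e-28 kg·m/s.

2.80e-28 kg·m/s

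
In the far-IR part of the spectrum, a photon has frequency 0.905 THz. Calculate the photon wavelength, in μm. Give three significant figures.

331 μm

Use c = 2.99792458·10^8 m/s.
Convert to SI: f = 0.905 THz = 9.05·10^11 Hz.
Apply λ = c/f: λ = 3.313·10^-4 m.
Converting to μm: λ = 331.3 μm ≈ 331 μm.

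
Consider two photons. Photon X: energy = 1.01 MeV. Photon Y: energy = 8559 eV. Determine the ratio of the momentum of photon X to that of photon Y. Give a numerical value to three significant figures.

p_X = 5.398e-22 kg·m/s (from energy = 1.01 MeV, via p = E/c).
p_Y = 4.574e-24 kg·m/s (from energy = 8559 eV, via p = E/c).
Ratio = 5.398e-22 / 4.574e-24 = 118.

118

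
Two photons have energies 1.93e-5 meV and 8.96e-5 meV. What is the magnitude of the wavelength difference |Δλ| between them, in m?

Using λ = hc/E: λ₁ = 64.24 m, λ₂ = 13.84 m.
|Δλ| = |64.24 − 13.84| = 50.4 m.

50.4 m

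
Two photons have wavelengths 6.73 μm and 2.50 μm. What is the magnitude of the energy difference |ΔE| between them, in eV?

Using E = hc/λ: E₁ = 2.952 × 10^-20 J, E₂ = 7.946 × 10^-20 J.
|ΔE| = |2.952 × 10^-20 − 7.946 × 10^-20| = 4.99 × 10^-20 J = 0.312 eV.

0.312 eV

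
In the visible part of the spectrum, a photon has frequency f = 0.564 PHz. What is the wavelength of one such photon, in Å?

(c = 2.99792458 × 10^8 m/s.)
Convert to SI: f = 0.564 PHz = 5.64 × 10^14 Hz.
For a photon λ = c/f, so λ = 5.315 × 10^-7 m.
Converting to Å: λ = 5315 Å ≈ 5320 Å.

5320 Å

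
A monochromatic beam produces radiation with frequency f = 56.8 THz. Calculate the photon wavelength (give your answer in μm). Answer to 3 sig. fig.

5.28 μm

In SI units: f = 56.8 THz = 5.68e13 Hz.
Since λ = c/f for a photon, λ = 5.278e-6 m.
Converting to μm: λ = 5.278 μm ≈ 5.28 μm.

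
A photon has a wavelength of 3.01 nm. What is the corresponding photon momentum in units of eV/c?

Convert to SI: λ = 3.01 nm = 3.01 × 10^-9 m.
For a photon p = h/λ, so p = 2.201 × 10^-25 kg·m/s.
Converting to eV/c: p = 411.9 eV/c ≈ 412 eV/c.

412 eV/c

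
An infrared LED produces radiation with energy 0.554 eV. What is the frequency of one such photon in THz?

In SI units: E = 0.554 eV = 8.8761 × 10^-20 J.
The photon relation is f = E/h, giving f = 1.340 × 10^14 Hz.
Converting to THz: f = 134.0 THz ≈ 134 THz.

134 THz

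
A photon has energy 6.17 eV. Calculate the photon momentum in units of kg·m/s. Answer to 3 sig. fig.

(c = 2.99792458·10^8 m/s, 1 eV = 1.602176634·10^-19 J.)
First convert: E = 6.17 eV = 9.8854·10^-19 J.
For a photon p = E/c, so p = 3.297·10^-27 kg·m/s.
So p ≈ 3.30·10^-27 kg·m/s.

3.30·10^-27 kg·m/s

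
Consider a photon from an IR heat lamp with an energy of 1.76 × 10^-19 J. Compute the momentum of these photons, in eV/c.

1.10 eV/c

(c = 2.99792458 × 10^8 m/s, 1 eV = 1.602176634 × 10^-19 J.)
Apply p = E/c: p = 5.871 × 10^-28 kg·m/s.
Converting to eV/c: p = 1.099 eV/c ≈ 1.10 eV/c.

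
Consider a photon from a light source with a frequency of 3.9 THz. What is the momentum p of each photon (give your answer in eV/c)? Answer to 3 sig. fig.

0.0161 eV/c

First convert: f = 3.9 THz = 3.9 × 10^12 Hz.
Apply p = hf/c: p = 8.620 × 10^-30 kg·m/s.
Converting to eV/c: p = 0.01613 eV/c ≈ 0.0161 eV/c.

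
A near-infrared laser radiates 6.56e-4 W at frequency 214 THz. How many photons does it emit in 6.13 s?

Total energy: E_total = P·t = 6.56e-4 × 6.13 = 0.004021 J.
Per-photon energy: E = 1.418e-19 J.
N = E_total / E_photon = 2.84e16.

2.84e16 photons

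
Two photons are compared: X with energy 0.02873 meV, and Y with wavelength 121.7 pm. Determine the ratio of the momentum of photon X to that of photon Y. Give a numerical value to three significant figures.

2.82·10^-9

p_X = 1.535·10^-32 kg·m/s (from energy = 0.02873 meV, via p = E/c).
p_Y = 5.445·10^-24 kg·m/s (from wavelength = 121.7 pm, via p = h/λ).
Ratio = 1.535·10^-32 / 5.445·10^-24 = 2.82·10^-9.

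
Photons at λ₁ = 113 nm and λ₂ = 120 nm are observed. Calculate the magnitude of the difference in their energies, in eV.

Using E = hc/λ: E₁ = 1.758e-18 J, E₂ = 1.655e-18 J.
|ΔE| = |1.758e-18 − 1.655e-18| = 1.03e-19 J = 0.640 eV.

0.640 eV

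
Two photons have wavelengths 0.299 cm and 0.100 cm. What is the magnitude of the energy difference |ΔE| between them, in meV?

0.825 meV

Using E = hc/λ: E₁ = 6.644 × 10^-23 J, E₂ = 1.986 × 10^-22 J.
|ΔE| = |6.644 × 10^-23 − 1.986 × 10^-22| = 1.32 × 10^-22 J = 0.825 meV.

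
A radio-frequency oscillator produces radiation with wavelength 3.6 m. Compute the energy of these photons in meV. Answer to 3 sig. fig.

The photon relation is E = hc/λ, giving E = 5.518 × 10^-26 J.
Converting to meV: E = 3.444 × 10^-4 meV ≈ 3.44 × 10^-4 meV.

3.44 × 10^-4 meV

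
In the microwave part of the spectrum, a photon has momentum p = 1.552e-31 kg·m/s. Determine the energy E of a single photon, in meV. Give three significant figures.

0.290 meV

Since E = pc for a photon, E = 4.653e-23 J.
Converting to meV: E = 0.2904 meV ≈ 0.290 meV.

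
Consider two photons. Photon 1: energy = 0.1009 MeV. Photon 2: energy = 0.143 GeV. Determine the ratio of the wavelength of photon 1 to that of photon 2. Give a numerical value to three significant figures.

1420

λ_1 = 1.229 × 10^-11 m (from energy = 0.1009 MeV, via λ = hc/E).
λ_2 = 8.670 × 10^-15 m (from energy = 0.143 GeV, via λ = hc/E).
Ratio = 1.229 × 10^-11 / 8.670 × 10^-15 = 1420.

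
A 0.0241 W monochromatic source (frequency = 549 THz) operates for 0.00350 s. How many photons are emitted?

Total energy: E_total = P·t = 0.0241 × 0.00350 = 8.435·10^-5 J.
Per-photon energy: E = 3.638·10^-19 J.
N = E_total / E_photon = 2.32·10^14.

2.32·10^14 photons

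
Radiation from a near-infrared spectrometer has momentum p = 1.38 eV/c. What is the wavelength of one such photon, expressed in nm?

898 nm

Convert to SI: p = 1.38 eV/c = 7.3751·10^-28 kg·m/s.
Apply λ = h/p: λ = 8.984·10^-7 m.
Converting to nm: λ = 898.4 nm ≈ 898 nm.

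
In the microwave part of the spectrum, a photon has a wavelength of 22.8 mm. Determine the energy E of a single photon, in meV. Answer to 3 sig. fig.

0.0544 meV

Take h = 6.62607015 × 10^-34 J·s, c = 2.99792458 × 10^8 m/s, 1 eV = 1.602176634 × 10^-19 J.
In SI units: λ = 22.8 mm = 0.0228 m.
For a photon E = hc/λ, so E = 8.712 × 10^-24 J.
Converting to meV: E = 0.05438 meV ≈ 0.0544 meV.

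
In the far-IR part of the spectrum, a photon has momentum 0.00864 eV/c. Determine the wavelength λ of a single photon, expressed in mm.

Convert to SI: p = 0.00864 eV/c = 4.6175e-30 kg·m/s.
Apply λ = h/p: λ = 1.435e-4 m.
Converting to mm: λ = 0.1435 mm ≈ 0.144 mm.

0.144 mm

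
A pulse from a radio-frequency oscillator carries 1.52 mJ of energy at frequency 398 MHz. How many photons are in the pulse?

5.76 × 10^21 photons

Per-photon energy: E = 2.637 × 10^-25 J (from frequency = 398 MHz).
N = E_total / E_photon = 0.00152 J / 2.637 × 10^-25 J = 5.76 × 10^21.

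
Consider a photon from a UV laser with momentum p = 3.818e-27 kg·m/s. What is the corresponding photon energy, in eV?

7.14 eV

Use c = 2.99792458e8 m/s, 1 eV = 1.602176634e-19 J.
The photon relation is E = pc, giving E = 1.145e-18 J.
Converting to eV: E = 7.144 eV ≈ 7.14 eV.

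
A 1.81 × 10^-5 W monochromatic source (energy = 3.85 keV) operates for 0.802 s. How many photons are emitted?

2.35 × 10^10 photons

Total energy: E_total = P·t = 1.81 × 10^-5 × 0.802 = 1.452 × 10^-5 J.
Per-photon energy: E = 6.168 × 10^-16 J.
N = E_total / E_photon = 2.35 × 10^10.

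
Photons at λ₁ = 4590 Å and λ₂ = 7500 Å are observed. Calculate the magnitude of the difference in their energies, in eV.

Using E = hc/λ: E₁ = 4.328 × 10^-19 J, E₂ = 2.649 × 10^-19 J.
|ΔE| = |4.328 × 10^-19 − 2.649 × 10^-19| = 1.68 × 10^-19 J = 1.05 eV.

1.05 eV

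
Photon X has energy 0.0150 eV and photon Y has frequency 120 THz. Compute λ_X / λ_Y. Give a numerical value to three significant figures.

λ_X = 8.266e-5 m (from energy = 0.0150 eV, via λ = hc/E).
λ_Y = 2.498e-6 m (from frequency = 120 THz, via λ = c/f).
Ratio = 8.266e-5 / 2.498e-6 = 33.1.

33.1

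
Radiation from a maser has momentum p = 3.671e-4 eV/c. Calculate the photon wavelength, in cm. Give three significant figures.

0.338 cm

Take h = 6.62607015e-34 J·s, c = 2.99792458e8 m/s, 1 eV = 1.602176634e-19 J.
First convert: p = 3.671e-4 eV/c = 1.9619e-31 kg·m/s.
For a photon λ = h/p, so λ = 0.003377 m.
Converting to cm: λ = 0.3377 cm ≈ 0.338 cm.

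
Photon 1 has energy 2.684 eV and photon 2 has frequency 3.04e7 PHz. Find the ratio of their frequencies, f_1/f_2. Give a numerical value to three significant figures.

f_1 = 6.490e14 Hz (from energy = 2.684 eV, via f = E/h).
f_2 = 3.040e22 Hz (from frequency = 3.04e7 PHz, via f given directly).
Ratio = 6.490e14 / 3.040e22 = 2.13e-8.

2.13e-8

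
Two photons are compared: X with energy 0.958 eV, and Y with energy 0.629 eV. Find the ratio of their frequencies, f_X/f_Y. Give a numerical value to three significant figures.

f_X = 2.316e14 Hz (from energy = 0.958 eV, via f = E/h).
f_Y = 1.521e14 Hz (from energy = 0.629 eV, via f = E/h).
Ratio = 2.316e14 / 1.521e14 = 1.52.

1.52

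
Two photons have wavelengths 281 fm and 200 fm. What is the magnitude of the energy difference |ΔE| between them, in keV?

Using E = hc/λ: E₁ = 7.069 × 10^-13 J, E₂ = 9.932 × 10^-13 J.
|ΔE| = |7.069 × 10^-13 − 9.932 × 10^-13| = 2.86 × 10^-13 J = 1790 keV.

1790 keV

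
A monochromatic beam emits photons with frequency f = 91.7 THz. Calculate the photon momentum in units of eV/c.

Use h = 6.62607015e-34 J·s, c = 2.99792458e8 m/s, 1 eV = 1.602176634e-19 J.
Convert to SI: f = 91.7 THz = 9.17e13 Hz.
The photon relation is p = hf/c, giving p = 2.027e-28 kg·m/s.
Converting to eV/c: p = 0.3792 eV/c ≈ 0.379 eV/c.

0.379 eV/c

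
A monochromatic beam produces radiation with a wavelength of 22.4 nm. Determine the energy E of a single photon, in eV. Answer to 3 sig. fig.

55.4 eV

Take h = 6.62607015 × 10^-34 J·s, c = 2.99792458 × 10^8 m/s, 1 eV = 1.602176634 × 10^-19 J.
Convert to SI: λ = 22.4 nm = 2.24 × 10^-8 m.
Since E = hc/λ for a photon, E = 8.868 × 10^-18 J.
Converting to eV: E = 55.35 eV ≈ 55.4 eV.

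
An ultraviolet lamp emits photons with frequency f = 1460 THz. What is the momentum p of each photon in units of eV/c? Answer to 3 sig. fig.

6.04 eV/c

Convert to SI: f = 1460 THz = 1.46·10^15 Hz.
Since p = hf/c for a photon, p = 3.227·10^-27 kg·m/s.
Converting to eV/c: p = 6.038 eV/c ≈ 6.04 eV/c.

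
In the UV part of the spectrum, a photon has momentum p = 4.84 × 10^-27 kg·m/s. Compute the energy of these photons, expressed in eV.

9.06 eV

Apply E = pc: E = 1.451 × 10^-18 J.
Converting to eV: E = 9.056 eV ≈ 9.06 eV.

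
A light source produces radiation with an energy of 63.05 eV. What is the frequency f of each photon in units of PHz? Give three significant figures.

Convert to SI: E = 63.05 eV = 1.0102 × 10^-17 J.
The photon relation is f = E/h, giving f = 1.525 × 10^16 Hz.
Converting to PHz: f = 15.25 PHz ≈ 15.2 PHz.

15.2 PHz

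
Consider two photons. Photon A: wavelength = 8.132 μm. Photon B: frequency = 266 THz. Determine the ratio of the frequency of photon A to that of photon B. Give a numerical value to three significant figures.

f_A = 3.687·10^13 Hz (from wavelength = 8.132 μm, via f = c/λ).
f_B = 2.660·10^14 Hz (from frequency = 266 THz, via f given directly).
Ratio = 3.687·10^13 / 2.660·10^14 = 0.139.

0.139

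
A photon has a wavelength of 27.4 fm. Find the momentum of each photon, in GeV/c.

0.0452 GeV/c

Use h = 6.62607015 × 10^-34 J·s, c = 2.99792458 × 10^8 m/s, 1 eV = 1.602176634 × 10^-19 J.
In SI units: λ = 27.4 fm = 2.74 × 10^-14 m.
Apply p = h/λ: p = 2.418 × 10^-20 kg·m/s.
Converting to GeV/c: p = 0.04525 GeV/c ≈ 0.0452 GeV/c.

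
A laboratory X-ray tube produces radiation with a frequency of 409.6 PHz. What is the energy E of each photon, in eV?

Convert to SI: f = 409.6 PHz = 4.096 × 10^17 Hz.
Since E = hf for a photon, E = 2.714 × 10^-16 J.
Converting to eV: E = 1694 eV ≈ 1690 eV.

1690 eV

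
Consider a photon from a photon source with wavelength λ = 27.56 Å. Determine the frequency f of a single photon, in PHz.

Take c = 2.99792458e8 m/s.
Convert to SI: λ = 27.56 Å = 2.756e-9 m.
Apply f = c/λ: f = 1.088e17 Hz.
Converting to PHz: f = 108.8 PHz ≈ 109 PHz.

109 PHz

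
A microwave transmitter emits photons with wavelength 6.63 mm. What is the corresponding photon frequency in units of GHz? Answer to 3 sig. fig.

45.2 GHz

First convert: λ = 6.63 mm = 0.00663 m.
The photon relation is f = c/λ, giving f = 4.522e10 Hz.
Converting to GHz: f = 45.22 GHz ≈ 45.2 GHz.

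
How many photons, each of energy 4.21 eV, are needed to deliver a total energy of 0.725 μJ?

1.07 × 10^12 photons

Per-photon energy: E = 6.745 × 10^-19 J (from energy = 4.21 eV).
N = E_total / E_photon = 7.25 × 10^-7 J / 6.745 × 10^-19 J = 1.07 × 10^12.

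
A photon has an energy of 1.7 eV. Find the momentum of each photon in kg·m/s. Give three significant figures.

Convert to SI: E = 1.7 eV = 2.7237e-19 J.
For a photon p = E/c, so p = 9.085e-28 kg·m/s.
So p ≈ 9.09e-28 kg·m/s.

9.09e-28 kg·m/s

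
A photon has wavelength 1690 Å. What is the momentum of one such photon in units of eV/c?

(h = 6.62607015e-34 J·s, c = 2.99792458e8 m/s, 1 eV = 1.602176634e-19 J.)
First convert: λ = 1690 Å = 1.69e-7 m.
For a photon p = h/λ, so p = 3.921e-27 kg·m/s.
Converting to eV/c: p = 7.336 eV/c ≈ 7.34 eV/c.

7.34 eV/c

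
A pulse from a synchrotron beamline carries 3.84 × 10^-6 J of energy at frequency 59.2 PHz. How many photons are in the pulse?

Per-photon energy: E = 3.923 × 10^-17 J (from frequency = 59.2 PHz).
N = E_total / E_photon = 3.84 × 10^-6 J / 3.923 × 10^-17 J = 9.79 × 10^10.

9.79 × 10^10 photons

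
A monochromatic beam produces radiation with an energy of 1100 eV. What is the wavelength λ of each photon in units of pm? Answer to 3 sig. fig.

Convert to SI: E = 1100 eV = 1.7624e-16 J.
Apply λ = hc/E: λ = 1.127e-9 m.
Converting to pm: λ = 1127 pm ≈ 1130 pm.

1130 pm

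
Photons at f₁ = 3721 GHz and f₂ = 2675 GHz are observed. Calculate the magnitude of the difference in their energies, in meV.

4.33 meV

Using E = hf: E₁ = 2.4656·10^-21 J, E₂ = 1.7725·10^-21 J.
|ΔE| = |2.4656·10^-21 − 1.7725·10^-21| = 6.93·10^-22 J = 4.33 meV.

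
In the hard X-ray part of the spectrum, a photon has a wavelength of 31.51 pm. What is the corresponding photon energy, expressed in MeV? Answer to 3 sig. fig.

0.0393 MeV

Take h = 6.62607015 × 10^-34 J·s, c = 2.99792458 × 10^8 m/s, 1 eV = 1.602176634 × 10^-19 J.
In SI units: λ = 31.51 pm = 3.151 × 10^-11 m.
For a photon E = hc/λ, so E = 6.304 × 10^-15 J.
Converting to MeV: E = 0.03935 MeV ≈ 0.0393 MeV.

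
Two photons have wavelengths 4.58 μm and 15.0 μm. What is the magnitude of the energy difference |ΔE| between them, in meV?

Using E = hc/λ: E₁ = 4.337·10^-20 J, E₂ = 1.324·10^-20 J.
|ΔE| = |4.337·10^-20 − 1.324·10^-20| = 3.01·10^-20 J = 188 meV.

188 meV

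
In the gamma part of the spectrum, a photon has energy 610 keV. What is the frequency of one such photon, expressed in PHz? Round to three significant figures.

Use h = 6.62607015e-34 J·s, 1 eV = 1.602176634e-19 J.
Convert to SI: E = 610 keV = 9.7733e-14 J.
For a photon f = E/h, so f = 1.475e20 Hz.
Converting to PHz: f = 147500 PHz ≈ 1.47e5 PHz.

1.47e5 PHz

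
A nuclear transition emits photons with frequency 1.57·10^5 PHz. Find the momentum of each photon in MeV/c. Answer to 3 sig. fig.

0.649 MeV/c

In SI units: f = 1.57·10^5 PHz = 1.57·10^20 Hz.
Apply p = hf/c: p = 3.470·10^-22 kg·m/s.
Converting to MeV/c: p = 0.6493 MeV/c ≈ 0.649 MeV/c.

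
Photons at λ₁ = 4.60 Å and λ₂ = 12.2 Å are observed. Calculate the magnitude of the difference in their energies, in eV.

Using E = hc/λ: E₁ = 4.318 × 10^-16 J, E₂ = 1.628 × 10^-16 J.
|ΔE| = |4.318 × 10^-16 − 1.628 × 10^-16| = 2.69 × 10^-16 J = 1680 eV.

1680 eV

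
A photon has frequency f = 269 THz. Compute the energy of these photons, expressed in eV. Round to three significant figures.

1.11 eV

Use h = 6.62607015 × 10^-34 J·s, 1 eV = 1.602176634 × 10^-19 J.
In SI units: f = 269 THz = 2.69 × 10^14 Hz.
Since E = hf for a photon, E = 1.782 × 10^-19 J.
Converting to eV: E = 1.112 eV ≈ 1.11 eV.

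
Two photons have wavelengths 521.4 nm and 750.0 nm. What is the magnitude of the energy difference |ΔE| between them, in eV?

Using E = hc/λ: E₁ = 3.8098 × 10^-19 J, E₂ = 2.6486 × 10^-19 J.
|ΔE| = |3.8098 × 10^-19 − 2.6486 × 10^-19| = 1.16 × 10^-19 J = 0.725 eV.

0.725 eV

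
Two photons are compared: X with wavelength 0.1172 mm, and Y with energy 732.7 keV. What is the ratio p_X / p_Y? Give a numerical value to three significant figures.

1.44 × 10^-8

p_X = 5.654 × 10^-30 kg·m/s (from wavelength = 0.1172 mm, via p = h/λ).
p_Y = 3.916 × 10^-22 kg·m/s (from energy = 732.7 keV, via p = E/c).
Ratio = 5.654 × 10^-30 / 3.916 × 10^-22 = 1.44 × 10^-8.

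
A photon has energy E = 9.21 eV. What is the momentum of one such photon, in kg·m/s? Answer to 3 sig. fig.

4.92e-27 kg·m/s

Use c = 2.99792458e8 m/s, 1 eV = 1.602176634e-19 J.
In SI units: E = 9.21 eV = 1.4756e-18 J.
Apply p = E/c: p = 4.922e-27 kg·m/s.
So p ≈ 4.92e-27 kg·m/s.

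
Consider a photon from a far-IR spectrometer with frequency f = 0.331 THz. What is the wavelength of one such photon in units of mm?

In SI units: f = 0.331 THz = 3.31e11 Hz.
Since λ = c/f for a photon, λ = 9.057e-4 m.
Converting to mm: λ = 0.9057 mm ≈ 0.906 mm.

0.906 mm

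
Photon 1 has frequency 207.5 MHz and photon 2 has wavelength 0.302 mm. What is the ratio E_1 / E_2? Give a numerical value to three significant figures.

E_1 = 1.375e-25 J (from frequency = 207.5 MHz, via E = hf).
E_2 = 6.578e-22 J (from wavelength = 0.302 mm, via E = hc/λ).
Ratio = 1.375e-25 / 6.578e-22 = 2.09e-4.

2.09e-4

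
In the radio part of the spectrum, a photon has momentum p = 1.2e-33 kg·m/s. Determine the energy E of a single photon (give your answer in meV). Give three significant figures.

Use c = 2.99792458e8 m/s, 1 eV = 1.602176634e-19 J.
Since E = pc for a photon, E = 3.598e-25 J.
Converting to meV: E = 0.002245 meV ≈ 2.25e-3 meV.

2.25e-3 meV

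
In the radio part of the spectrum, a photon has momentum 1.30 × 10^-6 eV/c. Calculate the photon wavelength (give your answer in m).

0.954 m

(h = 6.62607015 × 10^-34 J·s, c = 2.99792458 × 10^8 m/s, 1 eV = 1.602176634 × 10^-19 J.)
In SI units: p = 1.30 × 10^-6 eV/c = 6.9476 × 10^-34 kg·m/s.
The photon relation is λ = h/p, giving λ = 0.9537 m.
So λ ≈ 0.954 m.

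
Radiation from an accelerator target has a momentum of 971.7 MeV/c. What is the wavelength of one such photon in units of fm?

1.28 fm

First convert: p = 971.7 MeV/c = 5.1930e-19 kg·m/s.
Since λ = h/p for a photon, λ = 1.276e-15 m.
Converting to fm: λ = 1.276 fm ≈ 1.28 fm.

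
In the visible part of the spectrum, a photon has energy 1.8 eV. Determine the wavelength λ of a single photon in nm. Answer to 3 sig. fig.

689 nm

Convert to SI: E = 1.8 eV = 2.8839e-19 J.
Apply λ = hc/E: λ = 6.888e-7 m.
Converting to nm: λ = 688.8 nm ≈ 689 nm.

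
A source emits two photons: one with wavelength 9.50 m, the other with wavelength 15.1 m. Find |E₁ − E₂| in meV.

4.84e-5 meV

Using E = hc/λ: E₁ = 2.091e-26 J, E₂ = 1.316e-26 J.
|ΔE| = |2.091e-26 − 1.316e-26| = 7.75e-27 J = 4.84e-5 meV.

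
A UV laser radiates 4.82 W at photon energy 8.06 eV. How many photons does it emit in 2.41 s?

Total energy: E_total = P·t = 4.82 × 2.41 = 11.62 J.
Per-photon energy: E = 1.291e-18 J.
N = E_total / E_photon = 9.00e18.

9.00e18 photons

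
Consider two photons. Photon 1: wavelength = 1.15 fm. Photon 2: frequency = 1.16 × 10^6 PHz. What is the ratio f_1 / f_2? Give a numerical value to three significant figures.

f_1 = 2.607 × 10^23 Hz (from wavelength = 1.15 fm, via f = c/λ).
f_2 = 1.160 × 10^21 Hz (from frequency = 1.16 × 10^6 PHz, via f given directly).
Ratio = 2.607 × 10^23 / 1.160 × 10^21 = 225.

225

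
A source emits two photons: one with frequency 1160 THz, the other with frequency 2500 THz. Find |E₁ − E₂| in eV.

Using E = hf: E₁ = 7.686 × 10^-19 J, E₂ = 1.657 × 10^-18 J.
|ΔE| = |7.686 × 10^-19 − 1.657 × 10^-18| = 8.88 × 10^-19 J = 5.54 eV.

5.54 eV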